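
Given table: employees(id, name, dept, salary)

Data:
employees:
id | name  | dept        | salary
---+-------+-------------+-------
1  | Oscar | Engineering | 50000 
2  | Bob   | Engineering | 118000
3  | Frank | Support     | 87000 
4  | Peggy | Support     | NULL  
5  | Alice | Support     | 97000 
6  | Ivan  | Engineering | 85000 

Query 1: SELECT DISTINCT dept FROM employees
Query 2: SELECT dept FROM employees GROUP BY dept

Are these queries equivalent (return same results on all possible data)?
Yes, equivalent

Both queries return: [('Engineering',), ('Support',)]

Reason: Both get unique depts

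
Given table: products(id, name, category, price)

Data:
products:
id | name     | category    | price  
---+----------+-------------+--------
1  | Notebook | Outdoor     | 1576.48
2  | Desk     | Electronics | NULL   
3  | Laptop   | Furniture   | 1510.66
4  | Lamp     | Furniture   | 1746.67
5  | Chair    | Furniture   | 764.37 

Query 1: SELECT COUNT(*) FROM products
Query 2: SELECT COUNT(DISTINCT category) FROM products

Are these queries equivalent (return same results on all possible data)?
No, not equivalent

Query 1 returns: [(5,)]
Query 2 returns: [(3,)]

Reason: COUNT(*) counts rows, COUNT(DISTINCT category) counts unique categorys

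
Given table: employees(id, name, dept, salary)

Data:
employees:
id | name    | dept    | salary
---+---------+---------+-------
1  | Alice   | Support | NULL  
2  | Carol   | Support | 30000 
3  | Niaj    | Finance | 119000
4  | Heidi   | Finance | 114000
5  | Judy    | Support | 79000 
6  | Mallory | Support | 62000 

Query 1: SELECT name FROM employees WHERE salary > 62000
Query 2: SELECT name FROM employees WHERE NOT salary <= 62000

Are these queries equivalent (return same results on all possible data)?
Yes, equivalent

Both queries return: [('Heidi',), ('Judy',), ('Niaj',)]

Reason: Both filter salary > 62000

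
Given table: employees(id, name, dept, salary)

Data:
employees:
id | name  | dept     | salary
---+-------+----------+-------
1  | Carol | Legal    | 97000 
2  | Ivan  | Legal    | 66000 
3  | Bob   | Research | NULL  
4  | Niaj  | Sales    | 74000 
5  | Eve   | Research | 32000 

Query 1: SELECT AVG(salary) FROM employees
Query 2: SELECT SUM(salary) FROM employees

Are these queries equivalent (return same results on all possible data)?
No, not equivalent

Query 1 returns: [(67250.0,)]
Query 2 returns: [(269000,)]

Reason: AVG vs SUM give different aggregate values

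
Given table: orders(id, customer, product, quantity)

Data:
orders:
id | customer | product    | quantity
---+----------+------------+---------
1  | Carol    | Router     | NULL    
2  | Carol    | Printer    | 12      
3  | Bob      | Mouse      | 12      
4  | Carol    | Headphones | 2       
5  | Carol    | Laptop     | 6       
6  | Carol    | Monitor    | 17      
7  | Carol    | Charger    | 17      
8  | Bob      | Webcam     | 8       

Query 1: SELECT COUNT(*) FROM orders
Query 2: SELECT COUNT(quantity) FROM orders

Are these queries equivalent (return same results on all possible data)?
No, not equivalent

Query 1 returns: [(8,)]
Query 2 returns: [(7,)]

Reason: COUNT(*) includes NULLs, COUNT(column) excludes them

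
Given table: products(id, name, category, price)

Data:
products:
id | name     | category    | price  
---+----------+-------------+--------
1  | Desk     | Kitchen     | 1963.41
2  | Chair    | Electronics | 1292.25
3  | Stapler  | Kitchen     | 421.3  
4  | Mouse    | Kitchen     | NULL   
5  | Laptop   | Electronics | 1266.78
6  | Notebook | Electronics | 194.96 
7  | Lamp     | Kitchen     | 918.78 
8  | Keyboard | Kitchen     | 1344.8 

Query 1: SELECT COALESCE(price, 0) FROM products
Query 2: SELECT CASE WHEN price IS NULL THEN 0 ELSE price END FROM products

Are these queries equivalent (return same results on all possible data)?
Yes, equivalent

Both queries return: [(0,), (194.96,), (421.3,), (918.78,), (1266.78,), (1292.25,), (1344.8,), (1963.41,)]

Reason: COALESCE vs CASE for NULL handling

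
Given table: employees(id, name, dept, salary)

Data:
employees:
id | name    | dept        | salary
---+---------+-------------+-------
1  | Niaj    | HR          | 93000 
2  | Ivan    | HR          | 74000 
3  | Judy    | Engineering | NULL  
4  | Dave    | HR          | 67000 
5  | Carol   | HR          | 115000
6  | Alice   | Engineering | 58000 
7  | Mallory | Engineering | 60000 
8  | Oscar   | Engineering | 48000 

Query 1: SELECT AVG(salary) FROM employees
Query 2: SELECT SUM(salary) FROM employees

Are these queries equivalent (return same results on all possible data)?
No, not equivalent

Query 1 returns: [(73571.42857142857,)]
Query 2 returns: [(515000,)]

Reason: AVG vs SUM give different aggregate values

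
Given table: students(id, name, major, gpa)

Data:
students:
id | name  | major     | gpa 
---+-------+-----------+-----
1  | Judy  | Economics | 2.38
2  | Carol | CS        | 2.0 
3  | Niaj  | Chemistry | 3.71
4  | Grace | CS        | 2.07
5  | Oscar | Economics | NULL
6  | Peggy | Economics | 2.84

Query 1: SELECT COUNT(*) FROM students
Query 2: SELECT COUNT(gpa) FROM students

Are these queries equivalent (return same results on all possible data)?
No, not equivalent

Query 1 returns: [(6,)]
Query 2 returns: [(5,)]

Reason: COUNT(*) includes NULLs, COUNT(column) excludes them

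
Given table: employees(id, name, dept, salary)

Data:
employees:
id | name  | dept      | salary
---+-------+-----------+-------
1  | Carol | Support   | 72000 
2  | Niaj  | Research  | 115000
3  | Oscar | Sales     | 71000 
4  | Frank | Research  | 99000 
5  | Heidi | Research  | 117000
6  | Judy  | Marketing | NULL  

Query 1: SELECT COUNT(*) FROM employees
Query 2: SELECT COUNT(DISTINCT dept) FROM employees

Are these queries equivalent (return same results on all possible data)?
No, not equivalent

Query 1 returns: [(6,)]
Query 2 returns: [(4,)]

Reason: COUNT(*) counts rows, COUNT(DISTINCT dept) counts unique depts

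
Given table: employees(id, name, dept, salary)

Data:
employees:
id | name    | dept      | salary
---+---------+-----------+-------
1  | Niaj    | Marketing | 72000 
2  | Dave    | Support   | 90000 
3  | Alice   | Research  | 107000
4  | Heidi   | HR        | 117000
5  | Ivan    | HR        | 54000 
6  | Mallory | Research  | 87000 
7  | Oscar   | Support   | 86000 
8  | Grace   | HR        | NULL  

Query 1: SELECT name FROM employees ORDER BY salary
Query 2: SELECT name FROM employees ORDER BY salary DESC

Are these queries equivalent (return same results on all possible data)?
No, not equivalent

Query 1 returns: [('Grace',), ('Ivan',), ('Niaj',), ('Oscar',), ('Mallory',), ('Dave',), ('Alice',), ('Heidi',)]
Query 2 returns: [('Heidi',), ('Alice',), ('Dave',), ('Mallory',), ('Oscar',), ('Niaj',), ('Ivan',), ('Grace',)]

Reason: ASC vs DESC gives opposite ordering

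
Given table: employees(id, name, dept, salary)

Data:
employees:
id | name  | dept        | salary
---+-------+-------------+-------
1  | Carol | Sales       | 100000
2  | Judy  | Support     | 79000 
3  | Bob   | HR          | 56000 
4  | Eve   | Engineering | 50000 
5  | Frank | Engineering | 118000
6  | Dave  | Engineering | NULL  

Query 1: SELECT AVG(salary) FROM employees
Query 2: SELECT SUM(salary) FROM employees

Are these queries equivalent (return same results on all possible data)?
No, not equivalent

Query 1 returns: [(80600.0,)]
Query 2 returns: [(403000,)]

Reason: AVG vs SUM give different aggregate values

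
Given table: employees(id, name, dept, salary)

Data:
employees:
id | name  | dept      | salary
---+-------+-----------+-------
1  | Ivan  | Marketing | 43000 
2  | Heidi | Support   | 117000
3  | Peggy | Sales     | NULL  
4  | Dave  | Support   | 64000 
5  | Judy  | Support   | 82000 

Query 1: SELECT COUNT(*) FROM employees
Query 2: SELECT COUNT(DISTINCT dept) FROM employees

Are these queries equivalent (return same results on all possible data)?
No, not equivalent

Query 1 returns: [(5,)]
Query 2 returns: [(3,)]

Reason: COUNT(*) counts rows, COUNT(DISTINCT dept) counts unique depts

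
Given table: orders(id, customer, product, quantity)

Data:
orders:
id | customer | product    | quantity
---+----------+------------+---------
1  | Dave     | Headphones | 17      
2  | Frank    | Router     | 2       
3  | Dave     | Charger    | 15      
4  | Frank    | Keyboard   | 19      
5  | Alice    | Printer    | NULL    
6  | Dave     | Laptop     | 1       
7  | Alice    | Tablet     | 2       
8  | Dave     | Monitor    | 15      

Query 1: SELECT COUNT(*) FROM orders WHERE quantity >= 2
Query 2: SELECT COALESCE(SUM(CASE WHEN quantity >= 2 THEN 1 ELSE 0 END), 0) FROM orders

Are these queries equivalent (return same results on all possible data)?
Yes, equivalent

Both queries return: [(6,)]

Reason: COUNT with WHERE vs conditional SUM (COALESCE handles empty-table NULL)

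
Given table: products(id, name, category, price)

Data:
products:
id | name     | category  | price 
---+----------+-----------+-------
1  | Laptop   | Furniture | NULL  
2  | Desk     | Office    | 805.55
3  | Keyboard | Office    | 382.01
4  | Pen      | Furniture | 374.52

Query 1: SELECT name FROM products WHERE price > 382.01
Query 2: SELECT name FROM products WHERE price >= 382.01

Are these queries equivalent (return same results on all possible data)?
No, not equivalent

Query 1 returns: [('Desk',)]
Query 2 returns: [('Desk',), ('Keyboard',)]

Reason: > vs >= gives different results when price = 382.01 exists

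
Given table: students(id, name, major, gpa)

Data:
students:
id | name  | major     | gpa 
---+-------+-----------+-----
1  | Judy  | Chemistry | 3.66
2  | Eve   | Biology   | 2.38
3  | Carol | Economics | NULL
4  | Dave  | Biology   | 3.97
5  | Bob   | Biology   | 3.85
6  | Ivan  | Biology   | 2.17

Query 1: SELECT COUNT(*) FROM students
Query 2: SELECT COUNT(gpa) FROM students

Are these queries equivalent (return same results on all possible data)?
No, not equivalent

Query 1 returns: [(6,)]
Query 2 returns: [(5,)]

Reason: COUNT(*) includes NULLs, COUNT(column) excludes them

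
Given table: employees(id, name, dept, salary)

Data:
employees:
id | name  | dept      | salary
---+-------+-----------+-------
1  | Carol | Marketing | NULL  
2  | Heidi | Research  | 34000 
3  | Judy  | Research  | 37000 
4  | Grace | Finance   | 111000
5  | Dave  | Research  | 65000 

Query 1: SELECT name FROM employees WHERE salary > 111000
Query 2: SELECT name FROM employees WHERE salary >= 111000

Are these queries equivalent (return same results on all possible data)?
No, not equivalent

Query 1 returns: []
Query 2 returns: [('Grace',)]

Reason: > vs >= gives different results when salary = 111000 exists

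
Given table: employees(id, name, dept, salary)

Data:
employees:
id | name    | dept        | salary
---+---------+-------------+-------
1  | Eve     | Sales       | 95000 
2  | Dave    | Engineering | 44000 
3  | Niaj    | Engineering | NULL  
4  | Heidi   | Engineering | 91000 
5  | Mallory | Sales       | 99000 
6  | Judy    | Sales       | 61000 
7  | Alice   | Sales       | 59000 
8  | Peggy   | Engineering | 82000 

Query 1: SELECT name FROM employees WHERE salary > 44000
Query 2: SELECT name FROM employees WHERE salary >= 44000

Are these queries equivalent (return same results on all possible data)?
No, not equivalent

Query 1 returns: [('Eve',), ('Heidi',), ('Mallory',), ('Judy',), ('Alice',), ('Peggy',)]
Query 2 returns: [('Eve',), ('Dave',), ('Heidi',), ('Mallory',), ('Judy',), ('Alice',), ('Peggy',)]

Reason: > vs >= gives different results when salary = 44000 exists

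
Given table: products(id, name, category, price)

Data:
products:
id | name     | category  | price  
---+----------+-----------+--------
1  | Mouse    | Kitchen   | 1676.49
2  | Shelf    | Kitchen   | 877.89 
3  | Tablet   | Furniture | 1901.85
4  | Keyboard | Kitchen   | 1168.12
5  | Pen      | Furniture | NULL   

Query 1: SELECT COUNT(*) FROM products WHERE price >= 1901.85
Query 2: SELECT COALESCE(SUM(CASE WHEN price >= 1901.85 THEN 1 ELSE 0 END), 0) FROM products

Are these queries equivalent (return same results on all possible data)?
Yes, equivalent

Both queries return: [(1,)]

Reason: COUNT with WHERE vs conditional SUM (COALESCE handles empty-table NULL)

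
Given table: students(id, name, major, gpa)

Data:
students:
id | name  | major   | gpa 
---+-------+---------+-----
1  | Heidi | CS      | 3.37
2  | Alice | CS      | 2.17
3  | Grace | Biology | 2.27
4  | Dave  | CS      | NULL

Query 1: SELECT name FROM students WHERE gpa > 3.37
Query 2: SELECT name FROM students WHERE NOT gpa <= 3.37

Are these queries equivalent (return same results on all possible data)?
Yes, equivalent

Both queries return: []

Reason: Both filter gpa > 3.37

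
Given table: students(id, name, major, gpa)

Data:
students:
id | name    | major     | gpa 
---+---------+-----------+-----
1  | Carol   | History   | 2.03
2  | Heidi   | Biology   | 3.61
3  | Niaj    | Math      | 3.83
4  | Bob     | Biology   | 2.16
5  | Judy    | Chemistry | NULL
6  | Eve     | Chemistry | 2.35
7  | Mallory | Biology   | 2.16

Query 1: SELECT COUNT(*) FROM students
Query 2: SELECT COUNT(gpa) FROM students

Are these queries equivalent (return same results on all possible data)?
No, not equivalent

Query 1 returns: [(7,)]
Query 2 returns: [(6,)]

Reason: COUNT(*) includes NULLs, COUNT(column) excludes them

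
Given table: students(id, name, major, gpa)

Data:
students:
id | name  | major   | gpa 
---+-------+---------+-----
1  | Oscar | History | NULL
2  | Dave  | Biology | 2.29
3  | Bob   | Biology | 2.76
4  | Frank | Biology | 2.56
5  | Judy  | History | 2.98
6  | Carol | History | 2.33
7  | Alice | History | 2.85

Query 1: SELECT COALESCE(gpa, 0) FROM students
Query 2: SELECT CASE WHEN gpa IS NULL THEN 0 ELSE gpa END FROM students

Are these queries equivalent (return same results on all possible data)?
Yes, equivalent

Both queries return: [(0,), (2.29,), (2.33,), (2.56,), (2.76,), (2.85,), (2.98,)]

Reason: COALESCE vs CASE for NULL handling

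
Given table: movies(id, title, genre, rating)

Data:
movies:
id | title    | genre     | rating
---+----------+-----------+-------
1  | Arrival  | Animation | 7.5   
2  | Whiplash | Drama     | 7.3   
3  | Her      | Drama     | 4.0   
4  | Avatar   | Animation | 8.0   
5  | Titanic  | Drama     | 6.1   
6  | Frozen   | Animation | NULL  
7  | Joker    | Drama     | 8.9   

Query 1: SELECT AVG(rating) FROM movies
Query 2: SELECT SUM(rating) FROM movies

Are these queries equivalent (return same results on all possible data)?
No, not equivalent

Query 1 returns: [(6.966666666666666,)]
Query 2 returns: [(41.8,)]

Reason: AVG vs SUM give different aggregate values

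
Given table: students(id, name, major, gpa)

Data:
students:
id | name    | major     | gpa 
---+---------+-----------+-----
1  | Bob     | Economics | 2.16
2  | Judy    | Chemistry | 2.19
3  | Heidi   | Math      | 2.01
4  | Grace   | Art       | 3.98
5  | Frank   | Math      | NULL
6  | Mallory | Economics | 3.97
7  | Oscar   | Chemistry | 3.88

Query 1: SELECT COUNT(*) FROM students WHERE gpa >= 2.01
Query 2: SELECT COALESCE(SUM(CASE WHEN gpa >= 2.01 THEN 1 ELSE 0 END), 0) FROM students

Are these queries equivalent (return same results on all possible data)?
Yes, equivalent

Both queries return: [(6,)]

Reason: COUNT with WHERE vs conditional SUM (COALESCE handles empty-table NULL)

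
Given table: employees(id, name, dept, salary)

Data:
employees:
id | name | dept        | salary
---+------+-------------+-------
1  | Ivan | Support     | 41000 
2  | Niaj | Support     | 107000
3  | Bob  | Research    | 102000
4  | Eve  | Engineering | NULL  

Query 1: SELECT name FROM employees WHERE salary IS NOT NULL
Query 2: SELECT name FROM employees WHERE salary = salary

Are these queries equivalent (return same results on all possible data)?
Yes, equivalent

Both queries return: [('Bob',), ('Ivan',), ('Niaj',)]

Reason: IS NOT NULL vs self-equality (both exclude NULLs)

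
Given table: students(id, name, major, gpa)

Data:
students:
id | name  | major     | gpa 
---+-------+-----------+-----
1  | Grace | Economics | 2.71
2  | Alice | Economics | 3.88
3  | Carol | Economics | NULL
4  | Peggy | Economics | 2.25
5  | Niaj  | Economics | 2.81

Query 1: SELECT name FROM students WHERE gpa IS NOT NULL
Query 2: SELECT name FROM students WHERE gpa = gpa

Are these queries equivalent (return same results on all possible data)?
Yes, equivalent

Both queries return: [('Alice',), ('Grace',), ('Niaj',), ('Peggy',)]

Reason: IS NOT NULL vs self-equality (both exclude NULLs)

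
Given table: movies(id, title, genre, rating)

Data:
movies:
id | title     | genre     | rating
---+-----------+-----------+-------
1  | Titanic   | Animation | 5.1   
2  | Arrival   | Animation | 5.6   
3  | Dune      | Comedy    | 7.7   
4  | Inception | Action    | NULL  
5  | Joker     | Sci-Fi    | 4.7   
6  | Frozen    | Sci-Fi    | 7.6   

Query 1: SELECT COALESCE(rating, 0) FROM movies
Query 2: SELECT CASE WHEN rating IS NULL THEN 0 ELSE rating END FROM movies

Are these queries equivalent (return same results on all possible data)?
Yes, equivalent

Both queries return: [(0,), (4.7,), (5.1,), (5.6,), (7.6,), (7.7,)]

Reason: COALESCE vs CASE for NULL handling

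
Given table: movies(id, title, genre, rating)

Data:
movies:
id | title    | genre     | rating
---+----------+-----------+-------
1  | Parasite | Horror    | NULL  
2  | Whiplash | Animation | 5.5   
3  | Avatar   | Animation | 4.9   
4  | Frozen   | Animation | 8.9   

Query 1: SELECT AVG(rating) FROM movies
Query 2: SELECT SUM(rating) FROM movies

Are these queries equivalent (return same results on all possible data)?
No, not equivalent

Query 1 returns: [(6.433333333333334,)]
Query 2 returns: [(19.3,)]

Reason: AVG vs SUM give different aggregate values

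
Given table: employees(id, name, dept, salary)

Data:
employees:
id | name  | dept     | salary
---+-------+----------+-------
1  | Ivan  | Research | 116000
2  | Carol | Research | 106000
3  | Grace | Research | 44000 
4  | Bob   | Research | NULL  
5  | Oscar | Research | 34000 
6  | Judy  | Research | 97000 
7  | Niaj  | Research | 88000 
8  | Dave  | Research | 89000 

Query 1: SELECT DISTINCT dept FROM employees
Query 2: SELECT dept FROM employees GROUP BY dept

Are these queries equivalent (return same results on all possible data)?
Yes, equivalent

Both queries return: [('Research',)]

Reason: Both get unique depts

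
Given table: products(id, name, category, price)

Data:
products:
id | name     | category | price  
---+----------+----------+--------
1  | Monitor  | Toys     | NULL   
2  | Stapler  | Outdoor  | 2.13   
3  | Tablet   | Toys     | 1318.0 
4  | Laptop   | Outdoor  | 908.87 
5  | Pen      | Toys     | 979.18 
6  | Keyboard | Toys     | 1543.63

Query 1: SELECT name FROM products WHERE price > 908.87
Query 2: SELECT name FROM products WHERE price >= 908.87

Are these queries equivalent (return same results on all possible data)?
No, not equivalent

Query 1 returns: [('Tablet',), ('Pen',), ('Keyboard',)]
Query 2 returns: [('Tablet',), ('Laptop',), ('Pen',), ('Keyboard',)]

Reason: > vs >= gives different results when price = 908.87 exists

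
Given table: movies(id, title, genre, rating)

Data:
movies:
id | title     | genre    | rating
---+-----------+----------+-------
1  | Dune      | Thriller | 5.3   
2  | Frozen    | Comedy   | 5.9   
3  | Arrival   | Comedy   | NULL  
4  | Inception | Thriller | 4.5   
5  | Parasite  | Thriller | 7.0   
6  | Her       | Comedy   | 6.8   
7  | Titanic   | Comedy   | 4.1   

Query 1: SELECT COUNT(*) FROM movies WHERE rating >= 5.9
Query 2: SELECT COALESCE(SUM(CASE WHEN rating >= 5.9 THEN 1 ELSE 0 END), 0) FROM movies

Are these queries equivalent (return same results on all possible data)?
Yes, equivalent

Both queries return: [(3,)]

Reason: COUNT with WHERE vs conditional SUM (COALESCE handles empty-table NULL)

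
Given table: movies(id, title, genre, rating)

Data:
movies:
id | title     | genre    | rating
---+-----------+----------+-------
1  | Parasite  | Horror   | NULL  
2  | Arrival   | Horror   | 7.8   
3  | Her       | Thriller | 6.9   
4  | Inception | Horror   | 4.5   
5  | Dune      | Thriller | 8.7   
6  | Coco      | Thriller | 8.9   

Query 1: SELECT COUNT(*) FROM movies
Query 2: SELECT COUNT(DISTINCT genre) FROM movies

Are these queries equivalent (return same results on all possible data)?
No, not equivalent

Query 1 returns: [(6,)]
Query 2 returns: [(2,)]

Reason: COUNT(*) counts rows, COUNT(DISTINCT genre) counts unique genres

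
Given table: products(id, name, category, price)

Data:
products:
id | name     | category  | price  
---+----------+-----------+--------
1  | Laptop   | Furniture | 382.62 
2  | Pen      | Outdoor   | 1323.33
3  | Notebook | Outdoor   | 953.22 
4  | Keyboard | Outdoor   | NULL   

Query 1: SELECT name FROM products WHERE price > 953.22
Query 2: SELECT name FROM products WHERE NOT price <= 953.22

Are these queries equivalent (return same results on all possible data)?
Yes, equivalent

Both queries return: [('Pen',)]

Reason: Both filter price > 953.22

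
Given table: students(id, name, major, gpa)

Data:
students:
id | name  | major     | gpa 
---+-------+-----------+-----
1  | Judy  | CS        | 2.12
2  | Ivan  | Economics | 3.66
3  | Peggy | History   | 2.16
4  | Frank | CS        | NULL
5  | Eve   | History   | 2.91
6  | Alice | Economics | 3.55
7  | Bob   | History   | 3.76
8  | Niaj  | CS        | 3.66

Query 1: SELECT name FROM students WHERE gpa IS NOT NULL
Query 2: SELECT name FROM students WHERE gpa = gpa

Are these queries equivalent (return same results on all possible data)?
Yes, equivalent

Both queries return: [('Alice',), ('Bob',), ('Eve',), ('Ivan',), ('Judy',), ('Niaj',), ('Peggy',)]

Reason: IS NOT NULL vs self-equality (both exclude NULLs)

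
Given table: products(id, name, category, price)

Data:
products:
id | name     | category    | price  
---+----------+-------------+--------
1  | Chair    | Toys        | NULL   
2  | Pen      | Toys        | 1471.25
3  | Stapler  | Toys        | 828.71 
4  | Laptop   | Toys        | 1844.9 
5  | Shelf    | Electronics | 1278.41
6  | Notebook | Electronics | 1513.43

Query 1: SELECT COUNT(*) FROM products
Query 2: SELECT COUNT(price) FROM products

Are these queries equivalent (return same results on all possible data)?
No, not equivalent

Query 1 returns: [(6,)]
Query 2 returns: [(5,)]

Reason: COUNT(*) includes NULLs, COUNT(column) excludes them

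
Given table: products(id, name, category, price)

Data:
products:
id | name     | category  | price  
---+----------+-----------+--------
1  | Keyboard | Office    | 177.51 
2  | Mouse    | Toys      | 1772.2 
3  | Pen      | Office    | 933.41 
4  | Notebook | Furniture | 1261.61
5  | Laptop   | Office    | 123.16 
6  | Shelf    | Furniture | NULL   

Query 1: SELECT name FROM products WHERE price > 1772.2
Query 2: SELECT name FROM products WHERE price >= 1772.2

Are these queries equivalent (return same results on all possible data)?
No, not equivalent

Query 1 returns: []
Query 2 returns: [('Mouse',)]

Reason: > vs >= gives different results when price = 1772.2 exists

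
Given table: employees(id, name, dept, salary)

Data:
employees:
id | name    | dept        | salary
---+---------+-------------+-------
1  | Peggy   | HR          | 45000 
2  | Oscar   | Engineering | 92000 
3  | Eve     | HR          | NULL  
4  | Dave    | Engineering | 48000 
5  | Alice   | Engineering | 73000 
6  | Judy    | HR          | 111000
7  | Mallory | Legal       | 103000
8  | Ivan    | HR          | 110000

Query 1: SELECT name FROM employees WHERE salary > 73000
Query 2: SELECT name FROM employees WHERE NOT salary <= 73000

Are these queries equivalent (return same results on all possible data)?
Yes, equivalent

Both queries return: [('Ivan',), ('Judy',), ('Mallory',), ('Oscar',)]

Reason: Both filter salary > 73000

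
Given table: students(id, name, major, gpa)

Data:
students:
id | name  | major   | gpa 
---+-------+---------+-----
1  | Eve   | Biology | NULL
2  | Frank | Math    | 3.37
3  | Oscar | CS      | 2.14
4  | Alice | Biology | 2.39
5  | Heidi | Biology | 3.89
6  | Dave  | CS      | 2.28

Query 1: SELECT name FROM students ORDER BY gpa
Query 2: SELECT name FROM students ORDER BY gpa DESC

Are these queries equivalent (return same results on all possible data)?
No, not equivalent

Query 1 returns: [('Eve',), ('Oscar',), ('Dave',), ('Alice',), ('Frank',), ('Heidi',)]
Query 2 returns: [('Heidi',), ('Frank',), ('Alice',), ('Dave',), ('Oscar',), ('Eve',)]

Reason: ASC vs DESC gives opposite ordering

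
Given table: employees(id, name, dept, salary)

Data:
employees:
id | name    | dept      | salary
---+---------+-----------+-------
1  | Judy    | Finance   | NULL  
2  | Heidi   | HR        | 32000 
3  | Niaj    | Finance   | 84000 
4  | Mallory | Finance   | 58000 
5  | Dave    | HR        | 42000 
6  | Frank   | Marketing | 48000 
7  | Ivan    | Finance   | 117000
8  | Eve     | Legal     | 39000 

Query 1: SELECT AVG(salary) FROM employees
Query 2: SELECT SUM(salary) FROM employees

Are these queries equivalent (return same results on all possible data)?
No, not equivalent

Query 1 returns: [(60000.0,)]
Query 2 returns: [(420000,)]

Reason: AVG vs SUM give different aggregate values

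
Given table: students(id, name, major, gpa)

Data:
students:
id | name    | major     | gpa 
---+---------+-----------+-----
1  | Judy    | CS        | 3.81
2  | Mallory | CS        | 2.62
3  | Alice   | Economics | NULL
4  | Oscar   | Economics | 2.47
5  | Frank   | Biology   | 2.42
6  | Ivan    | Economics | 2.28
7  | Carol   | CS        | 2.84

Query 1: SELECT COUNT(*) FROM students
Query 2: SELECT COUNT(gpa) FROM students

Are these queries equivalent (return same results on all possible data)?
No, not equivalent

Query 1 returns: [(7,)]
Query 2 returns: [(6,)]

Reason: COUNT(*) includes NULLs, COUNT(column) excludes them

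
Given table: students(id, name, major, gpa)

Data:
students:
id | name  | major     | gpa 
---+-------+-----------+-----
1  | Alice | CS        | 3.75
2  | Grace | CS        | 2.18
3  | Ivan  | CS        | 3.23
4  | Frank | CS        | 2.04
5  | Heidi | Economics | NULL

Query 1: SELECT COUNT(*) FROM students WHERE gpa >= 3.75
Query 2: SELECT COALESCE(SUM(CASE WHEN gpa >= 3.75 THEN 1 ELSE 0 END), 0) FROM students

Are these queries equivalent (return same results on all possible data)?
Yes, equivalent

Both queries return: [(1,)]

Reason: COUNT with WHERE vs conditional SUM (COALESCE handles empty-table NULL)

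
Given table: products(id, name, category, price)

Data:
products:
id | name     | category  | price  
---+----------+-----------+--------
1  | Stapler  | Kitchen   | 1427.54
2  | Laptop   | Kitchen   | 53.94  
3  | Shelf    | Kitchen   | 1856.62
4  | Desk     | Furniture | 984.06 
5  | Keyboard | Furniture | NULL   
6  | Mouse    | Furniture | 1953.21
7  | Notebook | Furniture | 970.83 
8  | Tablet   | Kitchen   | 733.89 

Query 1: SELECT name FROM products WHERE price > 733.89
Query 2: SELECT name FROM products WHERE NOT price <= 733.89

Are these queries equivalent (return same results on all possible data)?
Yes, equivalent

Both queries return: [('Desk',), ('Mouse',), ('Notebook',), ('Shelf',), ('Stapler',)]

Reason: Both filter price > 733.89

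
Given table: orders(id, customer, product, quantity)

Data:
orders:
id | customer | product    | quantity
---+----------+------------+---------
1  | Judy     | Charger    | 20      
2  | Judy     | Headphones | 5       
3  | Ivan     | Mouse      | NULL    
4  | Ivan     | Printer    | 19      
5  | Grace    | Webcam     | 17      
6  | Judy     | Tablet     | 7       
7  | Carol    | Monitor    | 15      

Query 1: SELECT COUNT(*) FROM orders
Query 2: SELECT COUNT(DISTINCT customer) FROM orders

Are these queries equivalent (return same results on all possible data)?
No, not equivalent

Query 1 returns: [(7,)]
Query 2 returns: [(4,)]

Reason: COUNT(*) counts rows, COUNT(DISTINCT customer) counts unique customers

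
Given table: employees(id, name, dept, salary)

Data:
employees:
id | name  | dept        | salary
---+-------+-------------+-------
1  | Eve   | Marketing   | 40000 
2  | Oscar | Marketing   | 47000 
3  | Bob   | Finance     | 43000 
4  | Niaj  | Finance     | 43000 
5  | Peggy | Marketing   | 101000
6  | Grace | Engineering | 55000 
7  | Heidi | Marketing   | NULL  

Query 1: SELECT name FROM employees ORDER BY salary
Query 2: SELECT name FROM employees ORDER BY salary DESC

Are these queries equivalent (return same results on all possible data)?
No, not equivalent

Query 1 returns: [('Heidi',), ('Eve',), ('Bob',), ('Niaj',), ('Oscar',), ('Grace',), ('Peggy',)]
Query 2 returns: [('Peggy',), ('Grace',), ('Oscar',), ('Bob',), ('Niaj',), ('Eve',), ('Heidi',)]

Reason: ASC vs DESC gives opposite ordering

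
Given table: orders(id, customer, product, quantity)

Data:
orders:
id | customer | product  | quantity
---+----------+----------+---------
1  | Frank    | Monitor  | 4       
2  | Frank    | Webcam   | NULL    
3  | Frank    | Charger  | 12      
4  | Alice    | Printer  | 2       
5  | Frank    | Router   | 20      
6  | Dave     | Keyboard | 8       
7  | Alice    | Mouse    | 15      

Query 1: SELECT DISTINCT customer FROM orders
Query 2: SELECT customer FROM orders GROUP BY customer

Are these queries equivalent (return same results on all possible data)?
Yes, equivalent

Both queries return: [('Alice',), ('Dave',), ('Frank',)]

Reason: Both get unique customers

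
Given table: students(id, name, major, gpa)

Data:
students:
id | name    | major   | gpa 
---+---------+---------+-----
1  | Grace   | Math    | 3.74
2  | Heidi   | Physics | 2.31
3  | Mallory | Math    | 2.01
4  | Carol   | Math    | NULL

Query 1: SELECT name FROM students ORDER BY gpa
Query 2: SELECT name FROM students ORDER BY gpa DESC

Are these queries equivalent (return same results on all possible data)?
No, not equivalent

Query 1 returns: [('Carol',), ('Mallory',), ('Heidi',), ('Grace',)]
Query 2 returns: [('Grace',), ('Heidi',), ('Mallory',), ('Carol',)]

Reason: ASC vs DESC gives opposite ordering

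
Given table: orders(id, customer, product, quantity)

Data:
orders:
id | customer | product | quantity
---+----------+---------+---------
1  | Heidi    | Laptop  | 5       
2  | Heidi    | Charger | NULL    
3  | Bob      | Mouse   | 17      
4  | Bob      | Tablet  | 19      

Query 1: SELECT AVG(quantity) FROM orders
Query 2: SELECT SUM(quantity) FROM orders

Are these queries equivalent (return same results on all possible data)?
No, not equivalent

Query 1 returns: [(13.666666666666666,)]
Query 2 returns: [(41,)]

Reason: AVG vs SUM give different aggregate values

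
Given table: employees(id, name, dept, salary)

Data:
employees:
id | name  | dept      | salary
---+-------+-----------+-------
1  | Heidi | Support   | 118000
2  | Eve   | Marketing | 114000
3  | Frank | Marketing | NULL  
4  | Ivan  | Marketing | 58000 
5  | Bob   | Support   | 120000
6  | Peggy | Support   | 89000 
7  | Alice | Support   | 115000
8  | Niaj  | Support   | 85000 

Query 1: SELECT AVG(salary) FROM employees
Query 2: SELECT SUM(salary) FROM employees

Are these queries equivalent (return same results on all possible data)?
No, not equivalent

Query 1 returns: [(99857.14285714286,)]
Query 2 returns: [(699000,)]

Reason: AVG vs SUM give different aggregate values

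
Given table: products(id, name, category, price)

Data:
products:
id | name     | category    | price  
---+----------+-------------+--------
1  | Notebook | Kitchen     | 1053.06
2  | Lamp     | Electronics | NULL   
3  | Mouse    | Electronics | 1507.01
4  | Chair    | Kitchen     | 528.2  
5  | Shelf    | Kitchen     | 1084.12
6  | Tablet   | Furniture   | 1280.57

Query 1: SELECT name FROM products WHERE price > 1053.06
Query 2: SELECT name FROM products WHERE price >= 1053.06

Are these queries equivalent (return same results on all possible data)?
No, not equivalent

Query 1 returns: [('Mouse',), ('Shelf',), ('Tablet',)]
Query 2 returns: [('Notebook',), ('Mouse',), ('Shelf',), ('Tablet',)]

Reason: > vs >= gives different results when price = 1053.06 exists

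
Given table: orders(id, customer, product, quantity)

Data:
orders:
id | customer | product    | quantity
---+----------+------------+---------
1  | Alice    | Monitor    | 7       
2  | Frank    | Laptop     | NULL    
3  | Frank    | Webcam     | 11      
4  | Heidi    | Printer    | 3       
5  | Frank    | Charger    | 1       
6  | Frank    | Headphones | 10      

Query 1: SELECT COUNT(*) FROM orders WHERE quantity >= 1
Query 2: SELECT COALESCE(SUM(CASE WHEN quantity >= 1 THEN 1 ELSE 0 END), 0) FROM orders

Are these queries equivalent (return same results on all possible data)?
Yes, equivalent

Both queries return: [(5,)]

Reason: COUNT with WHERE vs conditional SUM (COALESCE handles empty-table NULL)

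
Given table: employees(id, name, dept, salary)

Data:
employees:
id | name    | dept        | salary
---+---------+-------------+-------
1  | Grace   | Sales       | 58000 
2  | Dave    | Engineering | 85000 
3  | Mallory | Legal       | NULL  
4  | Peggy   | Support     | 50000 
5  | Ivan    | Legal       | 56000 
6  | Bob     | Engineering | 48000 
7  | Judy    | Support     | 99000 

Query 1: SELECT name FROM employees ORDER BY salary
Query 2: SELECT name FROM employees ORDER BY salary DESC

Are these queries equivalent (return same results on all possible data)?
No, not equivalent

Query 1 returns: [('Mallory',), ('Bob',), ('Peggy',), ('Ivan',), ('Grace',), ('Dave',), ('Judy',)]
Query 2 returns: [('Judy',), ('Dave',), ('Grace',), ('Ivan',), ('Peggy',), ('Bob',), ('Mallory',)]

Reason: ASC vs DESC gives opposite ordering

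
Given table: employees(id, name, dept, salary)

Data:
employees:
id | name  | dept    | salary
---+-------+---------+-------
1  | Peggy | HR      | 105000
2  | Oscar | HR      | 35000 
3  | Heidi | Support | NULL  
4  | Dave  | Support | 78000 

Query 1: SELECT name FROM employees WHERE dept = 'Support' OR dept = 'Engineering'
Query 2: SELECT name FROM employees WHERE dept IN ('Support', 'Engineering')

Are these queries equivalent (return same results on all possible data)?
Yes, equivalent

Both queries return: [('Dave',), ('Heidi',)]

Reason: OR vs IN are equivalent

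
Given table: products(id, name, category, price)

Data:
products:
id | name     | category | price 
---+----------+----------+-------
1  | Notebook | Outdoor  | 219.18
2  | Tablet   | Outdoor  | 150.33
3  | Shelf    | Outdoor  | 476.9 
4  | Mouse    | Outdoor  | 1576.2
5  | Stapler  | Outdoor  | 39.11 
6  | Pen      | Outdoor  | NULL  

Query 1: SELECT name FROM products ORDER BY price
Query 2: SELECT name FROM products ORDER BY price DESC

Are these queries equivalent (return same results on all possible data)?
No, not equivalent

Query 1 returns: [('Pen',), ('Stapler',), ('Tablet',), ('Notebook',), ('Shelf',), ('Mouse',)]
Query 2 returns: [('Mouse',), ('Shelf',), ('Notebook',), ('Tablet',), ('Stapler',), ('Pen',)]

Reason: ASC vs DESC gives opposite ordering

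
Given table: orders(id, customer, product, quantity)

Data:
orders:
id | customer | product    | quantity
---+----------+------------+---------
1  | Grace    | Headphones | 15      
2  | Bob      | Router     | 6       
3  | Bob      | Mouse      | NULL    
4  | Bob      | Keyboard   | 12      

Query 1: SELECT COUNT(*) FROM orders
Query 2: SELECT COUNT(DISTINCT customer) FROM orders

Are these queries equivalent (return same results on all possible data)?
No, not equivalent

Query 1 returns: [(4,)]
Query 2 returns: [(2,)]

Reason: COUNT(*) counts rows, COUNT(DISTINCT customer) counts unique customers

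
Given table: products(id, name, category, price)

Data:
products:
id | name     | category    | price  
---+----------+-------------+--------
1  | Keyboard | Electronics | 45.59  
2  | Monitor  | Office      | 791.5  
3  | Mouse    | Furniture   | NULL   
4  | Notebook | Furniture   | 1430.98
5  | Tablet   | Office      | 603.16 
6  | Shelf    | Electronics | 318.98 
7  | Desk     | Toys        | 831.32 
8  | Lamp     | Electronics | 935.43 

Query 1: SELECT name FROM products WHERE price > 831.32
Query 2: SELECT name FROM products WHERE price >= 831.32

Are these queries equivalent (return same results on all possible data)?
No, not equivalent

Query 1 returns: [('Notebook',), ('Lamp',)]
Query 2 returns: [('Notebook',), ('Desk',), ('Lamp',)]

Reason: > vs >= gives different results when price = 831.32 exists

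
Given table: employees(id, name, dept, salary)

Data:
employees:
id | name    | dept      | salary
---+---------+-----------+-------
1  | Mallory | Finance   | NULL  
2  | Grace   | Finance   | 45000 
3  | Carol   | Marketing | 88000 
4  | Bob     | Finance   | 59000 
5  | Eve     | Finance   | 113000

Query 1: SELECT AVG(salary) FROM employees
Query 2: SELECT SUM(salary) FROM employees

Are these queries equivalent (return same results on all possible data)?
No, not equivalent

Query 1 returns: [(76250.0,)]
Query 2 returns: [(305000,)]

Reason: AVG vs SUM give different aggregate values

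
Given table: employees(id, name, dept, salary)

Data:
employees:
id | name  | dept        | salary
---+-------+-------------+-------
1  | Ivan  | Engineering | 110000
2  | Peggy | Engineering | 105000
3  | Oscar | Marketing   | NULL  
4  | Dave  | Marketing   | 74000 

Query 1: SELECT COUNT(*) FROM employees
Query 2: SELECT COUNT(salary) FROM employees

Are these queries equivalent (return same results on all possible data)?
No, not equivalent

Query 1 returns: [(4,)]
Query 2 returns: [(3,)]

Reason: COUNT(*) includes NULLs, COUNT(column) excludes them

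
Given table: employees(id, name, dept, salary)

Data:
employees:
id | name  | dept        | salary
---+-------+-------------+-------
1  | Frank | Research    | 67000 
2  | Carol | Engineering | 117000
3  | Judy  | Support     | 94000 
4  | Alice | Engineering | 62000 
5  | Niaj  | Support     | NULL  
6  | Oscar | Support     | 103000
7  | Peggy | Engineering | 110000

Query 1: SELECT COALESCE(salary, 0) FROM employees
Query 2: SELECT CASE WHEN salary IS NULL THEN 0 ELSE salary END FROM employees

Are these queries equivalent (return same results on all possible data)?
Yes, equivalent

Both queries return: [(0,), (62000,), (67000,), (94000,), (103000,), (110000,), (117000,)]

Reason: COALESCE vs CASE for NULL handling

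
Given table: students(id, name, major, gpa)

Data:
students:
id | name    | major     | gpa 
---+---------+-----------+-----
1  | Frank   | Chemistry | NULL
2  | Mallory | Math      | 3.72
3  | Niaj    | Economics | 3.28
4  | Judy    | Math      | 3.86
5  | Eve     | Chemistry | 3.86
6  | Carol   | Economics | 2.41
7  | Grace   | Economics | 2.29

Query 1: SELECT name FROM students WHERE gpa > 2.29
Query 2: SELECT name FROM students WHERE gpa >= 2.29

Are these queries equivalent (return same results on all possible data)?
No, not equivalent

Query 1 returns: [('Mallory',), ('Niaj',), ('Judy',), ('Eve',), ('Carol',)]
Query 2 returns: [('Mallory',), ('Niaj',), ('Judy',), ('Eve',), ('Carol',), ('Grace',)]

Reason: > vs >= gives different results when gpa = 2.29 exists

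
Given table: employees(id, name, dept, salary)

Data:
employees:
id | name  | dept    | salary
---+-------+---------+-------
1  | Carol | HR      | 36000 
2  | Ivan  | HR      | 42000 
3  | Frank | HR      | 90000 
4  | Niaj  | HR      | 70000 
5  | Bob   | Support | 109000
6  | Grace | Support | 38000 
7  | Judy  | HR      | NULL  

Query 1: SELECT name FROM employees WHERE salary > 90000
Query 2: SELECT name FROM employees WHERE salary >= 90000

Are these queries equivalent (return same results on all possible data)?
No, not equivalent

Query 1 returns: [('Bob',)]
Query 2 returns: [('Frank',), ('Bob',)]

Reason: > vs >= gives different results when salary = 90000 exists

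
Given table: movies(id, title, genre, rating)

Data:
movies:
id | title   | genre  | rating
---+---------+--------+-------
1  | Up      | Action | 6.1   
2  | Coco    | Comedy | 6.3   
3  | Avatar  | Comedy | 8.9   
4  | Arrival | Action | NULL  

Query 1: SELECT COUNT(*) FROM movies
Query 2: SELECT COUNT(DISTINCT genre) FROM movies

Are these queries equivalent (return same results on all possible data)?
No, not equivalent

Query 1 returns: [(4,)]
Query 2 returns: [(2,)]

Reason: COUNT(*) counts rows, COUNT(DISTINCT genre) counts unique genres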